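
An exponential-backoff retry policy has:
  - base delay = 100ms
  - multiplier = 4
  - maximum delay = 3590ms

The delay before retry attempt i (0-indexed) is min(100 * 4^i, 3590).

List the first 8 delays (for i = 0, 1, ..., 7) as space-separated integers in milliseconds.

Computing each delay:
  i=0: min(100*4^0, 3590) = 100
  i=1: min(100*4^1, 3590) = 400
  i=2: min(100*4^2, 3590) = 1600
  i=3: min(100*4^3, 3590) = 3590
  i=4: min(100*4^4, 3590) = 3590
  i=5: min(100*4^5, 3590) = 3590
  i=6: min(100*4^6, 3590) = 3590
  i=7: min(100*4^7, 3590) = 3590

Answer: 100 400 1600 3590 3590 3590 3590 3590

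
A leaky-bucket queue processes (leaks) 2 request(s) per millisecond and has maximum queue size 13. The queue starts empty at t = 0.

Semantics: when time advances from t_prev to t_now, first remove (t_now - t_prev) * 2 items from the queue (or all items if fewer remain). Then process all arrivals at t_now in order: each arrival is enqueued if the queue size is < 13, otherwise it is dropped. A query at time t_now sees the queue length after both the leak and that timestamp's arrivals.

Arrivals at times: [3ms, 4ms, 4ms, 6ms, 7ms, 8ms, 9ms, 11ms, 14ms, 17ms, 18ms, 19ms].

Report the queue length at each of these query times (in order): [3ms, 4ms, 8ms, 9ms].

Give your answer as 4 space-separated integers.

Queue lengths at query times:
  query t=3ms: backlog = 1
  query t=4ms: backlog = 2
  query t=8ms: backlog = 1
  query t=9ms: backlog = 1

Answer: 1 2 1 1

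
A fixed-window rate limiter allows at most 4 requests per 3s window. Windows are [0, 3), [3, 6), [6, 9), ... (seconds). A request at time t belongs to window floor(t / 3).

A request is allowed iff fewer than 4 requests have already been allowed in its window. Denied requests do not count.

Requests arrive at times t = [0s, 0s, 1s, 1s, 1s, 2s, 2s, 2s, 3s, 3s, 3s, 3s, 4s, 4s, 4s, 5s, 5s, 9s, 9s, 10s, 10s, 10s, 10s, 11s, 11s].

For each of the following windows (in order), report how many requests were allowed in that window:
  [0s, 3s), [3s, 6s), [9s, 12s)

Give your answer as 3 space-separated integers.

Processing requests:
  req#1 t=0s (window 0): ALLOW
  req#2 t=0s (window 0): ALLOW
  req#3 t=1s (window 0): ALLOW
  req#4 t=1s (window 0): ALLOW
  req#5 t=1s (window 0): DENY
  req#6 t=2s (window 0): DENY
  req#7 t=2s (window 0): DENY
  req#8 t=2s (window 0): DENY
  req#9 t=3s (window 1): ALLOW
  req#10 t=3s (window 1): ALLOW
  req#11 t=3s (window 1): ALLOW
  req#12 t=3s (window 1): ALLOW
  req#13 t=4s (window 1): DENY
  req#14 t=4s (window 1): DENY
  req#15 t=4s (window 1): DENY
  req#16 t=5s (window 1): DENY
  req#17 t=5s (window 1): DENY
  req#18 t=9s (window 3): ALLOW
  req#19 t=9s (window 3): ALLOW
  req#20 t=10s (window 3): ALLOW
  req#21 t=10s (window 3): ALLOW
  req#22 t=10s (window 3): DENY
  req#23 t=10s (window 3): DENY
  req#24 t=11s (window 3): DENY
  req#25 t=11s (window 3): DENY

Allowed counts by window: 4 4 4

Answer: 4 4 4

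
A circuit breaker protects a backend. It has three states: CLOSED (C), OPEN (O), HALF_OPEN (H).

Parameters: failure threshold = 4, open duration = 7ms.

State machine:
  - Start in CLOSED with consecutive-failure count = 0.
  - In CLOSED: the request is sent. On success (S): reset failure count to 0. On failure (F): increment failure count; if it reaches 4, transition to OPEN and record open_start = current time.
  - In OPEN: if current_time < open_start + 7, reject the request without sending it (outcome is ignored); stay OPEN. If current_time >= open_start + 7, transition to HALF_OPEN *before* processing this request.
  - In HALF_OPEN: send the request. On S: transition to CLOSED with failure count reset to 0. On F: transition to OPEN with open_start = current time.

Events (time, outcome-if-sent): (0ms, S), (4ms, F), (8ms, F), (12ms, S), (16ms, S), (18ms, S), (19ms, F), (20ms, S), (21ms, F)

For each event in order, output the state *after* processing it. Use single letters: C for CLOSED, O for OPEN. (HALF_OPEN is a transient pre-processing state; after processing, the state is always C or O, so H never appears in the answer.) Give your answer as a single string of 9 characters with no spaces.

State after each event:
  event#1 t=0ms outcome=S: state=CLOSED
  event#2 t=4ms outcome=F: state=CLOSED
  event#3 t=8ms outcome=F: state=CLOSED
  event#4 t=12ms outcome=S: state=CLOSED
  event#5 t=16ms outcome=S: state=CLOSED
  event#6 t=18ms outcome=S: state=CLOSED
  event#7 t=19ms outcome=F: state=CLOSED
  event#8 t=20ms outcome=S: state=CLOSED
  event#9 t=21ms outcome=F: state=CLOSED

Answer: CCCCCCCCC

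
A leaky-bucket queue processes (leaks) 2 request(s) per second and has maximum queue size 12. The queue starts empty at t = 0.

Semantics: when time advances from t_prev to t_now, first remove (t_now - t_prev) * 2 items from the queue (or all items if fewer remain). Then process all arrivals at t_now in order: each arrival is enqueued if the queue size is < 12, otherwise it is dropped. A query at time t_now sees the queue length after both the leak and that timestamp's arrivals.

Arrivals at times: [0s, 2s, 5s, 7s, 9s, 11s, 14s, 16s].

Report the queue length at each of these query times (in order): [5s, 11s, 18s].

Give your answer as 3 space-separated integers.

Queue lengths at query times:
  query t=5s: backlog = 1
  query t=11s: backlog = 1
  query t=18s: backlog = 0

Answer: 1 1 0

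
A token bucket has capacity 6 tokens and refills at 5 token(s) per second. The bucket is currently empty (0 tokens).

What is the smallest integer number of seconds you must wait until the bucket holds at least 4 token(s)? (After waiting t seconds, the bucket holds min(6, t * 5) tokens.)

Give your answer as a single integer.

Answer: 1

Derivation:
Need t * 5 >= 4, so t >= 4/5.
Smallest integer t = ceil(4/5) = 1.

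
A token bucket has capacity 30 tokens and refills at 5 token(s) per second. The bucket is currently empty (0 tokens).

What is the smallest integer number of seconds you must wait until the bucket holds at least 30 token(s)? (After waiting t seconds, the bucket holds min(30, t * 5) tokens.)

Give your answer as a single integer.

Answer: 6

Derivation:
Need t * 5 >= 30, so t >= 30/5.
Smallest integer t = ceil(30/5) = 6.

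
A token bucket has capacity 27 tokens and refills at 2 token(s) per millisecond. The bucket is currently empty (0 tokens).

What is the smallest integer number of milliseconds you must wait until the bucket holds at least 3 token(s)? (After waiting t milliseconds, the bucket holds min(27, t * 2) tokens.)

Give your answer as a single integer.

Need t * 2 >= 3, so t >= 3/2.
Smallest integer t = ceil(3/2) = 2.

Answer: 2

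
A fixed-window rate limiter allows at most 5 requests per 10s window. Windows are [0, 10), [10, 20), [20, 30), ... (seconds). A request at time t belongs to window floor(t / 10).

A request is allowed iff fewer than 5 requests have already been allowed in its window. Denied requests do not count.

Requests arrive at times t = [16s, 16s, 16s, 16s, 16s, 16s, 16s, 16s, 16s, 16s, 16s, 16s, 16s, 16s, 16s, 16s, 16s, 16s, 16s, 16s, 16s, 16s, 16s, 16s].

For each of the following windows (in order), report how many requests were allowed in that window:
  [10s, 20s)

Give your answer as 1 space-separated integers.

Processing requests:
  req#1 t=16s (window 1): ALLOW
  req#2 t=16s (window 1): ALLOW
  req#3 t=16s (window 1): ALLOW
  req#4 t=16s (window 1): ALLOW
  req#5 t=16s (window 1): ALLOW
  req#6 t=16s (window 1): DENY
  req#7 t=16s (window 1): DENY
  req#8 t=16s (window 1): DENY
  req#9 t=16s (window 1): DENY
  req#10 t=16s (window 1): DENY
  req#11 t=16s (window 1): DENY
  req#12 t=16s (window 1): DENY
  req#13 t=16s (window 1): DENY
  req#14 t=16s (window 1): DENY
  req#15 t=16s (window 1): DENY
  req#16 t=16s (window 1): DENY
  req#17 t=16s (window 1): DENY
  req#18 t=16s (window 1): DENY
  req#19 t=16s (window 1): DENY
  req#20 t=16s (window 1): DENY
  req#21 t=16s (window 1): DENY
  req#22 t=16s (window 1): DENY
  req#23 t=16s (window 1): DENY
  req#24 t=16s (window 1): DENY

Allowed counts by window: 5

Answer: 5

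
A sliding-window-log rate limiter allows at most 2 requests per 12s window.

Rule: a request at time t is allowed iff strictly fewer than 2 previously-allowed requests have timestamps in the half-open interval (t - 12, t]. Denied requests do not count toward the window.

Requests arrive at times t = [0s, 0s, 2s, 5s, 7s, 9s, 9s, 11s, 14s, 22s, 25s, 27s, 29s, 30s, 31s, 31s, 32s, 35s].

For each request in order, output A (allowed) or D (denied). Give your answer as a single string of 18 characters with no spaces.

Answer: AADDDDDDAADADDDDDA

Derivation:
Tracking allowed requests in the window:
  req#1 t=0s: ALLOW
  req#2 t=0s: ALLOW
  req#3 t=2s: DENY
  req#4 t=5s: DENY
  req#5 t=7s: DENY
  req#6 t=9s: DENY
  req#7 t=9s: DENY
  req#8 t=11s: DENY
  req#9 t=14s: ALLOW
  req#10 t=22s: ALLOW
  req#11 t=25s: DENY
  req#12 t=27s: ALLOW
  req#13 t=29s: DENY
  req#14 t=30s: DENY
  req#15 t=31s: DENY
  req#16 t=31s: DENY
  req#17 t=32s: DENY
  req#18 t=35s: ALLOW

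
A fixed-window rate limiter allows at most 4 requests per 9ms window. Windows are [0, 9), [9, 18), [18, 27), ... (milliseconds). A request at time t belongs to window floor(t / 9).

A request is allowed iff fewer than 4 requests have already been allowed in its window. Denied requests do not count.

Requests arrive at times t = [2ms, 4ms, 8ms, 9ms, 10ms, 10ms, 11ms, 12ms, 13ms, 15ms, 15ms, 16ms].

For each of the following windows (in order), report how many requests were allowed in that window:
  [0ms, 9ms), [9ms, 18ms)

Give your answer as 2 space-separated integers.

Answer: 3 4

Derivation:
Processing requests:
  req#1 t=2ms (window 0): ALLOW
  req#2 t=4ms (window 0): ALLOW
  req#3 t=8ms (window 0): ALLOW
  req#4 t=9ms (window 1): ALLOW
  req#5 t=10ms (window 1): ALLOW
  req#6 t=10ms (window 1): ALLOW
  req#7 t=11ms (window 1): ALLOW
  req#8 t=12ms (window 1): DENY
  req#9 t=13ms (window 1): DENY
  req#10 t=15ms (window 1): DENY
  req#11 t=15ms (window 1): DENY
  req#12 t=16ms (window 1): DENY

Allowed counts by window: 3 4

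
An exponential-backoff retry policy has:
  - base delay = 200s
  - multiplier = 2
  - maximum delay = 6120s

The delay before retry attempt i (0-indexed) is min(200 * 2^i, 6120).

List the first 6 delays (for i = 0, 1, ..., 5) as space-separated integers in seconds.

Computing each delay:
  i=0: min(200*2^0, 6120) = 200
  i=1: min(200*2^1, 6120) = 400
  i=2: min(200*2^2, 6120) = 800
  i=3: min(200*2^3, 6120) = 1600
  i=4: min(200*2^4, 6120) = 3200
  i=5: min(200*2^5, 6120) = 6120

Answer: 200 400 800 1600 3200 6120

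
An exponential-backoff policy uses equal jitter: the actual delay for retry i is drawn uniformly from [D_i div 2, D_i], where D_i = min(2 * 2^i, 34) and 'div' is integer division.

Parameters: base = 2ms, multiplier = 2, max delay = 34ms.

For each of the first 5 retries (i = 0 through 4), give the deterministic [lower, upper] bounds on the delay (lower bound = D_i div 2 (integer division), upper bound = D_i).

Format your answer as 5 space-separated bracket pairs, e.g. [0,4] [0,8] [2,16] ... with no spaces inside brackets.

Computing bounds per retry:
  i=0: D_i=min(2*2^0,34)=2, bounds=[1,2]
  i=1: D_i=min(2*2^1,34)=4, bounds=[2,4]
  i=2: D_i=min(2*2^2,34)=8, bounds=[4,8]
  i=3: D_i=min(2*2^3,34)=16, bounds=[8,16]
  i=4: D_i=min(2*2^4,34)=32, bounds=[16,32]

Answer: [1,2] [2,4] [4,8] [8,16] [16,32]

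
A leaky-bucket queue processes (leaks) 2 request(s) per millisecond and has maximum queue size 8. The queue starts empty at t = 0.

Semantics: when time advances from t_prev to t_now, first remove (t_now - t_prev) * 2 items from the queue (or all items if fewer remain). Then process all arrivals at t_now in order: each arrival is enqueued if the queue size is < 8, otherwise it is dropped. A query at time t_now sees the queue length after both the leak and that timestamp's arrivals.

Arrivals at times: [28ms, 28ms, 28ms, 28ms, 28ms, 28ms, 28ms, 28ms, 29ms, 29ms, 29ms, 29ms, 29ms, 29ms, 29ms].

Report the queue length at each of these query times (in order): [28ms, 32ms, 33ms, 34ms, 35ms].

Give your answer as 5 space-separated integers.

Queue lengths at query times:
  query t=28ms: backlog = 8
  query t=32ms: backlog = 2
  query t=33ms: backlog = 0
  query t=34ms: backlog = 0
  query t=35ms: backlog = 0

Answer: 8 2 0 0 0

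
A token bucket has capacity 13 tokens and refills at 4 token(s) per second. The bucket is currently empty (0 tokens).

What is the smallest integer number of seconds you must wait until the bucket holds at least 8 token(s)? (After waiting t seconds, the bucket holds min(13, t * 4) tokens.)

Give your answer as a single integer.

Answer: 2

Derivation:
Need t * 4 >= 8, so t >= 8/4.
Smallest integer t = ceil(8/4) = 2.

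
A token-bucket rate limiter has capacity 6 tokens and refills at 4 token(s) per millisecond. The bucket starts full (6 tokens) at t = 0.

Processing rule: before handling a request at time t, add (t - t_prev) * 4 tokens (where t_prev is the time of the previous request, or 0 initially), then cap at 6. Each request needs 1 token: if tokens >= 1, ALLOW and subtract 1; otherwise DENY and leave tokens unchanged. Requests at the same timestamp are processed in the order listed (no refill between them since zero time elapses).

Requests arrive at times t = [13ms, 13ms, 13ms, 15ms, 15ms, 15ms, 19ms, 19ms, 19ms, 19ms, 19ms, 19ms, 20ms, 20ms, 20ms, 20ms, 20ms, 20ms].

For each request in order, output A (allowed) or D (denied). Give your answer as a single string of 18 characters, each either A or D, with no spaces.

Simulating step by step:
  req#1 t=13ms: ALLOW
  req#2 t=13ms: ALLOW
  req#3 t=13ms: ALLOW
  req#4 t=15ms: ALLOW
  req#5 t=15ms: ALLOW
  req#6 t=15ms: ALLOW
  req#7 t=19ms: ALLOW
  req#8 t=19ms: ALLOW
  req#9 t=19ms: ALLOW
  req#10 t=19ms: ALLOW
  req#11 t=19ms: ALLOW
  req#12 t=19ms: ALLOW
  req#13 t=20ms: ALLOW
  req#14 t=20ms: ALLOW
  req#15 t=20ms: ALLOW
  req#16 t=20ms: ALLOW
  req#17 t=20ms: DENY
  req#18 t=20ms: DENY

Answer: AAAAAAAAAAAAAAAADD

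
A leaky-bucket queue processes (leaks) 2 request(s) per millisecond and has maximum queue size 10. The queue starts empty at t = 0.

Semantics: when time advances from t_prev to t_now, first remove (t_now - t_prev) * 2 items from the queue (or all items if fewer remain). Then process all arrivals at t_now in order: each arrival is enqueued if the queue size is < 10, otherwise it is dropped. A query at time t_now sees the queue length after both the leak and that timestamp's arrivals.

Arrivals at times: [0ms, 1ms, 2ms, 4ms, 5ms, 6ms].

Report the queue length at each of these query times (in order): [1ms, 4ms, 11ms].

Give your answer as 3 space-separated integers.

Answer: 1 1 0

Derivation:
Queue lengths at query times:
  query t=1ms: backlog = 1
  query t=4ms: backlog = 1
  query t=11ms: backlog = 0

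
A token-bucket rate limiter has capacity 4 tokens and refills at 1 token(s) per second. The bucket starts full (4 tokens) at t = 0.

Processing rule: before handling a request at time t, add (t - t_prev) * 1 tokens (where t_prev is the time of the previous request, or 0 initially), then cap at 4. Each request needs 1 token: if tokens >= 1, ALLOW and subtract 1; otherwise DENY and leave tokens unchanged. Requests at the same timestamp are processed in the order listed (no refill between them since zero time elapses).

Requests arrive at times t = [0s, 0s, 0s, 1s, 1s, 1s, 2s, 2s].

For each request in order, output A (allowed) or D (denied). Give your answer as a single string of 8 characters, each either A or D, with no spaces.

Answer: AAAAADAD

Derivation:
Simulating step by step:
  req#1 t=0s: ALLOW
  req#2 t=0s: ALLOW
  req#3 t=0s: ALLOW
  req#4 t=1s: ALLOW
  req#5 t=1s: ALLOW
  req#6 t=1s: DENY
  req#7 t=2s: ALLOW
  req#8 t=2s: DENY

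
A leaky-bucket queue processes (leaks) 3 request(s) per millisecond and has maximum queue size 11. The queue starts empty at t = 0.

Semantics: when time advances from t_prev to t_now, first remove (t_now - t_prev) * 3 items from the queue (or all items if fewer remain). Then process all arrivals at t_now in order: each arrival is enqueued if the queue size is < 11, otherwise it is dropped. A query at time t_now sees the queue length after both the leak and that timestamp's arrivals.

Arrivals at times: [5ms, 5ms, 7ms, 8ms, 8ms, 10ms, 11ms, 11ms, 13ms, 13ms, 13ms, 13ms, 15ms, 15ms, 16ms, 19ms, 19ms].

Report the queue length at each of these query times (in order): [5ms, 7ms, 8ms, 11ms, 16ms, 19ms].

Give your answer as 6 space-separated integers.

Queue lengths at query times:
  query t=5ms: backlog = 2
  query t=7ms: backlog = 1
  query t=8ms: backlog = 2
  query t=11ms: backlog = 2
  query t=16ms: backlog = 1
  query t=19ms: backlog = 2

Answer: 2 1 2 2 1 2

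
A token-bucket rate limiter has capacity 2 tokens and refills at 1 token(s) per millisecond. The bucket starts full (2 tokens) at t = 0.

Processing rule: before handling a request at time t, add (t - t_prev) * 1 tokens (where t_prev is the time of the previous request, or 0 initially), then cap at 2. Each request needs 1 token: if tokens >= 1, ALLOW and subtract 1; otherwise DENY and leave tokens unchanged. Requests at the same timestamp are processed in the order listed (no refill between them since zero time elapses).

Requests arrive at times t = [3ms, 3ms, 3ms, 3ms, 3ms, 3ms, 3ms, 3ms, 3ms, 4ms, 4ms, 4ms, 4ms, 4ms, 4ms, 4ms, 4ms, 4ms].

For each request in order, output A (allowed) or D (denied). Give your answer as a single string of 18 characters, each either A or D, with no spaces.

Simulating step by step:
  req#1 t=3ms: ALLOW
  req#2 t=3ms: ALLOW
  req#3 t=3ms: DENY
  req#4 t=3ms: DENY
  req#5 t=3ms: DENY
  req#6 t=3ms: DENY
  req#7 t=3ms: DENY
  req#8 t=3ms: DENY
  req#9 t=3ms: DENY
  req#10 t=4ms: ALLOW
  req#11 t=4ms: DENY
  req#12 t=4ms: DENY
  req#13 t=4ms: DENY
  req#14 t=4ms: DENY
  req#15 t=4ms: DENY
  req#16 t=4ms: DENY
  req#17 t=4ms: DENY
  req#18 t=4ms: DENY

Answer: AADDDDDDDADDDDDDDD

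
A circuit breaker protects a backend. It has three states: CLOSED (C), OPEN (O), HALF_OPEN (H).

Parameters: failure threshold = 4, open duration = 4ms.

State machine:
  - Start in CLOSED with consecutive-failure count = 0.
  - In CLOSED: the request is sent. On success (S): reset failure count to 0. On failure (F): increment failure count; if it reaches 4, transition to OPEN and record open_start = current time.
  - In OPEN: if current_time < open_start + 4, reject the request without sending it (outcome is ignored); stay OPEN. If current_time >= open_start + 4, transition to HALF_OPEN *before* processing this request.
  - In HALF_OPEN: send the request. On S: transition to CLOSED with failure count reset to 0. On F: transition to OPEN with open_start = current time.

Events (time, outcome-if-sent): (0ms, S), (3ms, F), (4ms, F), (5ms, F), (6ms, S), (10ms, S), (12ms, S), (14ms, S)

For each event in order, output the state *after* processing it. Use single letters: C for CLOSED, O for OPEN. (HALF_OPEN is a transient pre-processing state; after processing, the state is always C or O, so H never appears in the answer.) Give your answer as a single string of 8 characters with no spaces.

State after each event:
  event#1 t=0ms outcome=S: state=CLOSED
  event#2 t=3ms outcome=F: state=CLOSED
  event#3 t=4ms outcome=F: state=CLOSED
  event#4 t=5ms outcome=F: state=CLOSED
  event#5 t=6ms outcome=S: state=CLOSED
  event#6 t=10ms outcome=S: state=CLOSED
  event#7 t=12ms outcome=S: state=CLOSED
  event#8 t=14ms outcome=S: state=CLOSED

Answer: CCCCCCCC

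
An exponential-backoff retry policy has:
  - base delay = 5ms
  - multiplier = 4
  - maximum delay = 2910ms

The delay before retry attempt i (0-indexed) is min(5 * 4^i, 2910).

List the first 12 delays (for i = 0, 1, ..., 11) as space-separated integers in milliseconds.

Computing each delay:
  i=0: min(5*4^0, 2910) = 5
  i=1: min(5*4^1, 2910) = 20
  i=2: min(5*4^2, 2910) = 80
  i=3: min(5*4^3, 2910) = 320
  i=4: min(5*4^4, 2910) = 1280
  i=5: min(5*4^5, 2910) = 2910
  i=6: min(5*4^6, 2910) = 2910
  i=7: min(5*4^7, 2910) = 2910
  i=8: min(5*4^8, 2910) = 2910
  i=9: min(5*4^9, 2910) = 2910
  i=10: min(5*4^10, 2910) = 2910
  i=11: min(5*4^11, 2910) = 2910

Answer: 5 20 80 320 1280 2910 2910 2910 2910 2910 2910 2910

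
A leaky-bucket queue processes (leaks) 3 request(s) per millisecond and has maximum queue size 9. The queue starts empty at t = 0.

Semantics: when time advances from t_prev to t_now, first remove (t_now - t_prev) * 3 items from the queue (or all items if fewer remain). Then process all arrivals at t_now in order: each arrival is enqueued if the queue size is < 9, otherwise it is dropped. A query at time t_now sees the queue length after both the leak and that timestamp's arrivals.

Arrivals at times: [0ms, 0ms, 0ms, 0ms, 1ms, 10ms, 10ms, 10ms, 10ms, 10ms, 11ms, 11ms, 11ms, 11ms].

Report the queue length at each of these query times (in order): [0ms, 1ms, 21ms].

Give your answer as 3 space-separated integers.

Queue lengths at query times:
  query t=0ms: backlog = 4
  query t=1ms: backlog = 2
  query t=21ms: backlog = 0

Answer: 4 2 0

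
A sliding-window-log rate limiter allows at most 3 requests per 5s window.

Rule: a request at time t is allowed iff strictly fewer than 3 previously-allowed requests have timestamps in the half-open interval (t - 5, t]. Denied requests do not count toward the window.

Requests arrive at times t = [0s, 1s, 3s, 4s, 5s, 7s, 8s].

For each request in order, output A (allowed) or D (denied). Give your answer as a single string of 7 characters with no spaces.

Tracking allowed requests in the window:
  req#1 t=0s: ALLOW
  req#2 t=1s: ALLOW
  req#3 t=3s: ALLOW
  req#4 t=4s: DENY
  req#5 t=5s: ALLOW
  req#6 t=7s: ALLOW
  req#7 t=8s: ALLOW

Answer: AAADAAA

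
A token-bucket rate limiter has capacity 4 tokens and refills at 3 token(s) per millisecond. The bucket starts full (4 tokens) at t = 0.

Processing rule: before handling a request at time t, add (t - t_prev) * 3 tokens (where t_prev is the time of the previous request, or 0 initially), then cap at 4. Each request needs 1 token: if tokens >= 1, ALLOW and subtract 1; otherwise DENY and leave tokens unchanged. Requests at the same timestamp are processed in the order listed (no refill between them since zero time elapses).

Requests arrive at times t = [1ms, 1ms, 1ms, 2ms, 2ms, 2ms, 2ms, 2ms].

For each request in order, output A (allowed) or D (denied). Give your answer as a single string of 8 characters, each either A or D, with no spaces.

Answer: AAAAAAAD

Derivation:
Simulating step by step:
  req#1 t=1ms: ALLOW
  req#2 t=1ms: ALLOW
  req#3 t=1ms: ALLOW
  req#4 t=2ms: ALLOW
  req#5 t=2ms: ALLOW
  req#6 t=2ms: ALLOW
  req#7 t=2ms: ALLOW
  req#8 t=2ms: DENY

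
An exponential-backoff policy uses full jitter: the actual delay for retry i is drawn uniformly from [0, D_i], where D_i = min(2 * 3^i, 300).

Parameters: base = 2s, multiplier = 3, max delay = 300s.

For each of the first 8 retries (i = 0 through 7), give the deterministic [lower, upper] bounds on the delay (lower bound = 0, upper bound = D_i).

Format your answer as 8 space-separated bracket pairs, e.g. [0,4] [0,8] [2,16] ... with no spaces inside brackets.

Answer: [0,2] [0,6] [0,18] [0,54] [0,162] [0,300] [0,300] [0,300]

Derivation:
Computing bounds per retry:
  i=0: D_i=min(2*3^0,300)=2, bounds=[0,2]
  i=1: D_i=min(2*3^1,300)=6, bounds=[0,6]
  i=2: D_i=min(2*3^2,300)=18, bounds=[0,18]
  i=3: D_i=min(2*3^3,300)=54, bounds=[0,54]
  i=4: D_i=min(2*3^4,300)=162, bounds=[0,162]
  i=5: D_i=min(2*3^5,300)=300, bounds=[0,300]
  i=6: D_i=min(2*3^6,300)=300, bounds=[0,300]
  i=7: D_i=min(2*3^7,300)=300, bounds=[0,300]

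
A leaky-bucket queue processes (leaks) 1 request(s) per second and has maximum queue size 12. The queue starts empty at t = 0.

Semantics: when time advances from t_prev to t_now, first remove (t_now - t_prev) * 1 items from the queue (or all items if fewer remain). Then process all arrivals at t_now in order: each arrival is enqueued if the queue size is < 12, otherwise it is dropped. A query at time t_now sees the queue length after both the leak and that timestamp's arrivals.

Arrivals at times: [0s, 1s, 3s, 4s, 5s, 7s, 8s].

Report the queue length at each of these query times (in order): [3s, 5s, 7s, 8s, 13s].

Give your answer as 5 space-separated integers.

Queue lengths at query times:
  query t=3s: backlog = 1
  query t=5s: backlog = 1
  query t=7s: backlog = 1
  query t=8s: backlog = 1
  query t=13s: backlog = 0

Answer: 1 1 1 1 0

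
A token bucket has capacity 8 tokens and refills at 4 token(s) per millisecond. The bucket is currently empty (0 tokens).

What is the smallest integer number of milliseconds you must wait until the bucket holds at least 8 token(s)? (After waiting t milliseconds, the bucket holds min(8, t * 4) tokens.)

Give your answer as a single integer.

Need t * 4 >= 8, so t >= 8/4.
Smallest integer t = ceil(8/4) = 2.

Answer: 2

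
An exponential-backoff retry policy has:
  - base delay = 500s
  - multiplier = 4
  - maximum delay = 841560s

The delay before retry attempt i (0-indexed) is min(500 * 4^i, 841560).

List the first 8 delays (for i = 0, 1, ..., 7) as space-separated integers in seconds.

Answer: 500 2000 8000 32000 128000 512000 841560 841560

Derivation:
Computing each delay:
  i=0: min(500*4^0, 841560) = 500
  i=1: min(500*4^1, 841560) = 2000
  i=2: min(500*4^2, 841560) = 8000
  i=3: min(500*4^3, 841560) = 32000
  i=4: min(500*4^4, 841560) = 128000
  i=5: min(500*4^5, 841560) = 512000
  i=6: min(500*4^6, 841560) = 841560
  i=7: min(500*4^7, 841560) = 841560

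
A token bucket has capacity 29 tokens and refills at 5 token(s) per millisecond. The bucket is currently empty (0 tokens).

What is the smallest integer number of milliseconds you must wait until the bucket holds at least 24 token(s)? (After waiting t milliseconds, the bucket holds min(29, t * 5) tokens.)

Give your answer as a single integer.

Need t * 5 >= 24, so t >= 24/5.
Smallest integer t = ceil(24/5) = 5.

Answer: 5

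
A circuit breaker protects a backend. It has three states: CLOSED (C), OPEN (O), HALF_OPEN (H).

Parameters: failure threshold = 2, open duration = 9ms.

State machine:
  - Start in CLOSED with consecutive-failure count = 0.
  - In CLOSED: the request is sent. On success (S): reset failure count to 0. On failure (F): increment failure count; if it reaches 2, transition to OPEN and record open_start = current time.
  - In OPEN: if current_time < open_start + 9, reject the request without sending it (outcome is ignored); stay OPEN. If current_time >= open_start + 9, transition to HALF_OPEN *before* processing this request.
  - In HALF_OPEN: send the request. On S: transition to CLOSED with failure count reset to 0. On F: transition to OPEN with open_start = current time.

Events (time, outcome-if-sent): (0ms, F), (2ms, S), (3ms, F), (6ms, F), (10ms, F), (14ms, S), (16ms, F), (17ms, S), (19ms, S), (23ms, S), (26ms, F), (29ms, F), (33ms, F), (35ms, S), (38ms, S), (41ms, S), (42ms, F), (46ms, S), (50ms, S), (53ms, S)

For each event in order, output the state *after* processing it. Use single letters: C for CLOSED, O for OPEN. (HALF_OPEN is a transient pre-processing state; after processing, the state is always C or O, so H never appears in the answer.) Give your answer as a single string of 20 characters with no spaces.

Answer: CCCOOOOOOOOOOCCCCCCC

Derivation:
State after each event:
  event#1 t=0ms outcome=F: state=CLOSED
  event#2 t=2ms outcome=S: state=CLOSED
  event#3 t=3ms outcome=F: state=CLOSED
  event#4 t=6ms outcome=F: state=OPEN
  event#5 t=10ms outcome=F: state=OPEN
  event#6 t=14ms outcome=S: state=OPEN
  event#7 t=16ms outcome=F: state=OPEN
  event#8 t=17ms outcome=S: state=OPEN
  event#9 t=19ms outcome=S: state=OPEN
  event#10 t=23ms outcome=S: state=OPEN
  event#11 t=26ms outcome=F: state=OPEN
  event#12 t=29ms outcome=F: state=OPEN
  event#13 t=33ms outcome=F: state=OPEN
  event#14 t=35ms outcome=S: state=CLOSED
  event#15 t=38ms outcome=S: state=CLOSED
  event#16 t=41ms outcome=S: state=CLOSED
  event#17 t=42ms outcome=F: state=CLOSED
  event#18 t=46ms outcome=S: state=CLOSED
  event#19 t=50ms outcome=S: state=CLOSED
  event#20 t=53ms outcome=S: state=CLOSED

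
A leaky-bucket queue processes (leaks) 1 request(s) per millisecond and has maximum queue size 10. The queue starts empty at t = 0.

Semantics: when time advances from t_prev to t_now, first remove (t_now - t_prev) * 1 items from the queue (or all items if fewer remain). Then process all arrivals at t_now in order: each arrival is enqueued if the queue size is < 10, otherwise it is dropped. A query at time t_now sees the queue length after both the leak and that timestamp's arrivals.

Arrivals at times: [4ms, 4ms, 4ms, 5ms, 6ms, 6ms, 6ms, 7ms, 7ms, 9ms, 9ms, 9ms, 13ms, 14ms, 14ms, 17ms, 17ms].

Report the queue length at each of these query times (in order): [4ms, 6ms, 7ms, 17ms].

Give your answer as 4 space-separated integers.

Queue lengths at query times:
  query t=4ms: backlog = 3
  query t=6ms: backlog = 5
  query t=7ms: backlog = 6
  query t=17ms: backlog = 4

Answer: 3 5 6 4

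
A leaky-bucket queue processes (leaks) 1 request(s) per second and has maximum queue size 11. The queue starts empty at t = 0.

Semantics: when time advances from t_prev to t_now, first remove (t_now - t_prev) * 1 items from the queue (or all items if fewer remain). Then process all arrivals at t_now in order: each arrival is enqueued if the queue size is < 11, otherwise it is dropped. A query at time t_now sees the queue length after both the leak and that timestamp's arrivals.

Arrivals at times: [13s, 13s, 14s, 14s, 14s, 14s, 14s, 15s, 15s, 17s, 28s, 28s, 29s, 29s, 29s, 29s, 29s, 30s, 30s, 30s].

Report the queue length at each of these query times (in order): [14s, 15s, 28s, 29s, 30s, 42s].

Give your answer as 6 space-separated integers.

Answer: 6 7 2 6 8 0

Derivation:
Queue lengths at query times:
  query t=14s: backlog = 6
  query t=15s: backlog = 7
  query t=28s: backlog = 2
  query t=29s: backlog = 6
  query t=30s: backlog = 8
  query t=42s: backlog = 0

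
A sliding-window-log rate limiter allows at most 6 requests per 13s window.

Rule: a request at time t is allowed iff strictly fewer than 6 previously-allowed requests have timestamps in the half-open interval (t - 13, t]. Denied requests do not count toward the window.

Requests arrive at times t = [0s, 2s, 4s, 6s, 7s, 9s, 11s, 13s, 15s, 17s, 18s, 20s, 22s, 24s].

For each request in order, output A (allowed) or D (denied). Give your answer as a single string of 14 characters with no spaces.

Tracking allowed requests in the window:
  req#1 t=0s: ALLOW
  req#2 t=2s: ALLOW
  req#3 t=4s: ALLOW
  req#4 t=6s: ALLOW
  req#5 t=7s: ALLOW
  req#6 t=9s: ALLOW
  req#7 t=11s: DENY
  req#8 t=13s: ALLOW
  req#9 t=15s: ALLOW
  req#10 t=17s: ALLOW
  req#11 t=18s: DENY
  req#12 t=20s: ALLOW
  req#13 t=22s: ALLOW
  req#14 t=24s: ALLOW

Answer: AAAAAADAAADAAA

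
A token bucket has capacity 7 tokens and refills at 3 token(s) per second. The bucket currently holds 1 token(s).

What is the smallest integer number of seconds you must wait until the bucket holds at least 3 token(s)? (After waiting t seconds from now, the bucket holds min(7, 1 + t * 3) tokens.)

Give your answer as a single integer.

Answer: 1

Derivation:
Need 1 + t * 3 >= 3, so t >= 2/3.
Smallest integer t = ceil(2/3) = 1.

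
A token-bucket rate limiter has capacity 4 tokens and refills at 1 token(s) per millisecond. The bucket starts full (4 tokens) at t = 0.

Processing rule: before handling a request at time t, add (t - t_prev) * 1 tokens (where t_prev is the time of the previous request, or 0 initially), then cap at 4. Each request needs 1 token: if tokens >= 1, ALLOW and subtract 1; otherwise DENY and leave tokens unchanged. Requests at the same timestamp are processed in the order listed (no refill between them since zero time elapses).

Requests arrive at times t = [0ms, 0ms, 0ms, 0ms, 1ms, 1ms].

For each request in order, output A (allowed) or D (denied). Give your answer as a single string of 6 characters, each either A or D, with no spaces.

Simulating step by step:
  req#1 t=0ms: ALLOW
  req#2 t=0ms: ALLOW
  req#3 t=0ms: ALLOW
  req#4 t=0ms: ALLOW
  req#5 t=1ms: ALLOW
  req#6 t=1ms: DENY

Answer: AAAAAD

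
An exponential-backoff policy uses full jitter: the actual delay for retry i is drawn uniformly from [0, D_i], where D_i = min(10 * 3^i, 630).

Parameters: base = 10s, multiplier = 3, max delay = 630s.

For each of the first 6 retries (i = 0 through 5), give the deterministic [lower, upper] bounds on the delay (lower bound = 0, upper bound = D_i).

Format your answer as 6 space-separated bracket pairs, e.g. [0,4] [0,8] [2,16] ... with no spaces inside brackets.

Answer: [0,10] [0,30] [0,90] [0,270] [0,630] [0,630]

Derivation:
Computing bounds per retry:
  i=0: D_i=min(10*3^0,630)=10, bounds=[0,10]
  i=1: D_i=min(10*3^1,630)=30, bounds=[0,30]
  i=2: D_i=min(10*3^2,630)=90, bounds=[0,90]
  i=3: D_i=min(10*3^3,630)=270, bounds=[0,270]
  i=4: D_i=min(10*3^4,630)=630, bounds=[0,630]
  i=5: D_i=min(10*3^5,630)=630, bounds=[0,630]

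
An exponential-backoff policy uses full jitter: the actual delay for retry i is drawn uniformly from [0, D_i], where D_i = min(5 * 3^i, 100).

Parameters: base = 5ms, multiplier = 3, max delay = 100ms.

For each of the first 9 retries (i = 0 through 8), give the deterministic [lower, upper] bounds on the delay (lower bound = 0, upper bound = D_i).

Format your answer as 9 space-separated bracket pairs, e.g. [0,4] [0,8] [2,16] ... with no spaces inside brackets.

Computing bounds per retry:
  i=0: D_i=min(5*3^0,100)=5, bounds=[0,5]
  i=1: D_i=min(5*3^1,100)=15, bounds=[0,15]
  i=2: D_i=min(5*3^2,100)=45, bounds=[0,45]
  i=3: D_i=min(5*3^3,100)=100, bounds=[0,100]
  i=4: D_i=min(5*3^4,100)=100, bounds=[0,100]
  i=5: D_i=min(5*3^5,100)=100, bounds=[0,100]
  i=6: D_i=min(5*3^6,100)=100, bounds=[0,100]
  i=7: D_i=min(5*3^7,100)=100, bounds=[0,100]
  i=8: D_i=min(5*3^8,100)=100, bounds=[0,100]

Answer: [0,5] [0,15] [0,45] [0,100] [0,100] [0,100] [0,100] [0,100] [0,100]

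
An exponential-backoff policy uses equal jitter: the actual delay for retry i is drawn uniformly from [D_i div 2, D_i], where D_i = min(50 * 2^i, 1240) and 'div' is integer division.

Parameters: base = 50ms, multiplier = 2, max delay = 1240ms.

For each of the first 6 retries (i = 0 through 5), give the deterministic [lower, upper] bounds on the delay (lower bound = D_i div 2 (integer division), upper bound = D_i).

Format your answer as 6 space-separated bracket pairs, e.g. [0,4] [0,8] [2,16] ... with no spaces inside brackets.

Answer: [25,50] [50,100] [100,200] [200,400] [400,800] [620,1240]

Derivation:
Computing bounds per retry:
  i=0: D_i=min(50*2^0,1240)=50, bounds=[25,50]
  i=1: D_i=min(50*2^1,1240)=100, bounds=[50,100]
  i=2: D_i=min(50*2^2,1240)=200, bounds=[100,200]
  i=3: D_i=min(50*2^3,1240)=400, bounds=[200,400]
  i=4: D_i=min(50*2^4,1240)=800, bounds=[400,800]
  i=5: D_i=min(50*2^5,1240)=1240, bounds=[620,1240]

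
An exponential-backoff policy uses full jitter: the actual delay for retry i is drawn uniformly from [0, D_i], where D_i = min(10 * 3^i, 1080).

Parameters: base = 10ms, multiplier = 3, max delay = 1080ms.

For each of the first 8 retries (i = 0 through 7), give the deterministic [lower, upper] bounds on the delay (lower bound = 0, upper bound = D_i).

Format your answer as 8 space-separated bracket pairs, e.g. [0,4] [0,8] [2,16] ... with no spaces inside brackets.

Answer: [0,10] [0,30] [0,90] [0,270] [0,810] [0,1080] [0,1080] [0,1080]

Derivation:
Computing bounds per retry:
  i=0: D_i=min(10*3^0,1080)=10, bounds=[0,10]
  i=1: D_i=min(10*3^1,1080)=30, bounds=[0,30]
  i=2: D_i=min(10*3^2,1080)=90, bounds=[0,90]
  i=3: D_i=min(10*3^3,1080)=270, bounds=[0,270]
  i=4: D_i=min(10*3^4,1080)=810, bounds=[0,810]
  i=5: D_i=min(10*3^5,1080)=1080, bounds=[0,1080]
  i=6: D_i=min(10*3^6,1080)=1080, bounds=[0,1080]
  i=7: D_i=min(10*3^7,1080)=1080, bounds=[0,1080]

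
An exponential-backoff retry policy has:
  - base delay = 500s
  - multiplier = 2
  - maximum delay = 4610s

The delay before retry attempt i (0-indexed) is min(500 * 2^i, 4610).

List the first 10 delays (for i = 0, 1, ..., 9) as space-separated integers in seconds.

Answer: 500 1000 2000 4000 4610 4610 4610 4610 4610 4610

Derivation:
Computing each delay:
  i=0: min(500*2^0, 4610) = 500
  i=1: min(500*2^1, 4610) = 1000
  i=2: min(500*2^2, 4610) = 2000
  i=3: min(500*2^3, 4610) = 4000
  i=4: min(500*2^4, 4610) = 4610
  i=5: min(500*2^5, 4610) = 4610
  i=6: min(500*2^6, 4610) = 4610
  i=7: min(500*2^7, 4610) = 4610
  i=8: min(500*2^8, 4610) = 4610
  i=9: min(500*2^9, 4610) = 4610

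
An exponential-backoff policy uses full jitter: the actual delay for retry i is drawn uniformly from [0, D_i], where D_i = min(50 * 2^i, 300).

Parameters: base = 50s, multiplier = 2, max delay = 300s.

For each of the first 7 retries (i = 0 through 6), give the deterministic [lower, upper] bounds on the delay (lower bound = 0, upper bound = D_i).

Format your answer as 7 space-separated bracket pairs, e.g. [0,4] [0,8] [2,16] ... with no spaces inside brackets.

Computing bounds per retry:
  i=0: D_i=min(50*2^0,300)=50, bounds=[0,50]
  i=1: D_i=min(50*2^1,300)=100, bounds=[0,100]
  i=2: D_i=min(50*2^2,300)=200, bounds=[0,200]
  i=3: D_i=min(50*2^3,300)=300, bounds=[0,300]
  i=4: D_i=min(50*2^4,300)=300, bounds=[0,300]
  i=5: D_i=min(50*2^5,300)=300, bounds=[0,300]
  i=6: D_i=min(50*2^6,300)=300, bounds=[0,300]

Answer: [0,50] [0,100] [0,200] [0,300] [0,300] [0,300] [0,300]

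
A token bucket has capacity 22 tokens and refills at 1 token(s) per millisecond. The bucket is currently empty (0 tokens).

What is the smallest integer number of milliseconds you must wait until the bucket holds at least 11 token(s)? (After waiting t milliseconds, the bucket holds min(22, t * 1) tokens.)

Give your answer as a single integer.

Need t * 1 >= 11, so t >= 11/1.
Smallest integer t = ceil(11/1) = 11.

Answer: 11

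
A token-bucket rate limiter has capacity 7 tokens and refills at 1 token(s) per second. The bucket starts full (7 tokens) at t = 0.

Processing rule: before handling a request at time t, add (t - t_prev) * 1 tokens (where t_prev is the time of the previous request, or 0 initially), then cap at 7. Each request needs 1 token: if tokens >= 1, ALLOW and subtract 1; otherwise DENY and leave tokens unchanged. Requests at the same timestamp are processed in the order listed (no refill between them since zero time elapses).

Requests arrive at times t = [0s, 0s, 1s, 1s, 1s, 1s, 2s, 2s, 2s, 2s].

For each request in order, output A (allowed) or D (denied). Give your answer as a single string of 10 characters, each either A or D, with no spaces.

Answer: AAAAAAAAAD

Derivation:
Simulating step by step:
  req#1 t=0s: ALLOW
  req#2 t=0s: ALLOW
  req#3 t=1s: ALLOW
  req#4 t=1s: ALLOW
  req#5 t=1s: ALLOW
  req#6 t=1s: ALLOW
  req#7 t=2s: ALLOW
  req#8 t=2s: ALLOW
  req#9 t=2s: ALLOW
  req#10 t=2s: DENY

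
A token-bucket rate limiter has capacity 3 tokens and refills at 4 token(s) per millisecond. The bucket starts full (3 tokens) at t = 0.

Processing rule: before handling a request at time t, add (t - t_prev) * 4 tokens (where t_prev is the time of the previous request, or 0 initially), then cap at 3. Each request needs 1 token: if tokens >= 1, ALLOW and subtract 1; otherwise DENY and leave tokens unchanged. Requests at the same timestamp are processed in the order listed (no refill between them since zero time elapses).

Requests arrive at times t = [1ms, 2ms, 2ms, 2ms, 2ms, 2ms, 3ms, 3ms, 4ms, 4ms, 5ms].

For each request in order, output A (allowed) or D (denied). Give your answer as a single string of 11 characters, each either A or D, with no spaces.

Simulating step by step:
  req#1 t=1ms: ALLOW
  req#2 t=2ms: ALLOW
  req#3 t=2ms: ALLOW
  req#4 t=2ms: ALLOW
  req#5 t=2ms: DENY
  req#6 t=2ms: DENY
  req#7 t=3ms: ALLOW
  req#8 t=3ms: ALLOW
  req#9 t=4ms: ALLOW
  req#10 t=4ms: ALLOW
  req#11 t=5ms: ALLOW

Answer: AAAADDAAAAA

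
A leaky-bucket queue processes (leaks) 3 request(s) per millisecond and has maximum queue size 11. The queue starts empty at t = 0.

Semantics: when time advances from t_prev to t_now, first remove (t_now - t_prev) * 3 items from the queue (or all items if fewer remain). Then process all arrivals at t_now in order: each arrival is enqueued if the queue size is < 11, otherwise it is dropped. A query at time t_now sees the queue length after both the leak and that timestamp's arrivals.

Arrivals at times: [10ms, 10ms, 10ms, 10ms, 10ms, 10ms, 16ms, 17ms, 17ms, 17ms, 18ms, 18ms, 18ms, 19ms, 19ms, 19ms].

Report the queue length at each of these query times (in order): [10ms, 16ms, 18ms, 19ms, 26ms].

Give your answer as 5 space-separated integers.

Answer: 6 1 3 3 0

Derivation:
Queue lengths at query times:
  query t=10ms: backlog = 6
  query t=16ms: backlog = 1
  query t=18ms: backlog = 3
  query t=19ms: backlog = 3
  query t=26ms: backlog = 0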